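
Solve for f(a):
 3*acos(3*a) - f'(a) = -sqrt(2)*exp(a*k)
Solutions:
 f(a) = C1 + 3*a*acos(3*a) - sqrt(1 - 9*a^2) + sqrt(2)*Piecewise((exp(a*k)/k, Ne(k, 0)), (a, True))


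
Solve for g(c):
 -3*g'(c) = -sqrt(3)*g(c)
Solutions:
 g(c) = C1*exp(sqrt(3)*c/3)


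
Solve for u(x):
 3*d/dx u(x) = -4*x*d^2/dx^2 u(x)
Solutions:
 u(x) = C1 + C2*x^(1/4)


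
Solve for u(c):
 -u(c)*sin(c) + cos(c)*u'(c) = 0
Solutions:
 u(c) = C1/cos(c)


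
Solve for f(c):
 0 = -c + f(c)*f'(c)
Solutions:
 f(c) = -sqrt(C1 + c^2)
 f(c) = sqrt(C1 + c^2)


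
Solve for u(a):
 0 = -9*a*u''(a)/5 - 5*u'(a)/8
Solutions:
 u(a) = C1 + C2*a^(47/72)


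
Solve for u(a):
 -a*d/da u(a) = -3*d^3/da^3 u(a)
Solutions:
 u(a) = C1 + Integral(C2*airyai(3^(2/3)*a/3) + C3*airybi(3^(2/3)*a/3), a)


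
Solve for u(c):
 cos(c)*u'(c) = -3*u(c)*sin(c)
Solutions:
 u(c) = C1*cos(c)^3


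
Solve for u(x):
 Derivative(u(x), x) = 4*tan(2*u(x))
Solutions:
 u(x) = -asin(C1*exp(8*x))/2 + pi/2
 u(x) = asin(C1*exp(8*x))/2


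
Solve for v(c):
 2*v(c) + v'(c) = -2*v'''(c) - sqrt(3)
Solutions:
 v(c) = C1*exp(-6^(1/3)*c*(-(18 + sqrt(330))^(1/3) + 6^(1/3)/(18 + sqrt(330))^(1/3))/12)*sin(2^(1/3)*3^(1/6)*c*(3*2^(1/3)/(18 + sqrt(330))^(1/3) + 3^(2/3)*(18 + sqrt(330))^(1/3))/12) + C2*exp(-6^(1/3)*c*(-(18 + sqrt(330))^(1/3) + 6^(1/3)/(18 + sqrt(330))^(1/3))/12)*cos(2^(1/3)*3^(1/6)*c*(3*2^(1/3)/(18 + sqrt(330))^(1/3) + 3^(2/3)*(18 + sqrt(330))^(1/3))/12) + C3*exp(6^(1/3)*c*(-(18 + sqrt(330))^(1/3) + 6^(1/3)/(18 + sqrt(330))^(1/3))/6) - sqrt(3)/2


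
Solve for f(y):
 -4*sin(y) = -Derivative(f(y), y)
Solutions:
 f(y) = C1 - 4*cos(y)


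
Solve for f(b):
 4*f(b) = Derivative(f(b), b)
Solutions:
 f(b) = C1*exp(4*b)


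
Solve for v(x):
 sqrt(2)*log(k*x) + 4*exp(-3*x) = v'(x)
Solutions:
 v(x) = C1 + sqrt(2)*x*log(k*x) - sqrt(2)*x - 4*exp(-3*x)/3


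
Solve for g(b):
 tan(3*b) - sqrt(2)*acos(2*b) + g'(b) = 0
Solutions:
 g(b) = C1 + sqrt(2)*(b*acos(2*b) - sqrt(1 - 4*b^2)/2) + log(cos(3*b))/3


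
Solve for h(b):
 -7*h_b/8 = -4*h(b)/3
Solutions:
 h(b) = C1*exp(32*b/21)


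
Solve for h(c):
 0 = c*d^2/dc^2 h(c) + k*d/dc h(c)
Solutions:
 h(c) = C1 + c^(1 - re(k))*(C2*sin(log(c)*Abs(im(k))) + C3*cos(log(c)*im(k)))


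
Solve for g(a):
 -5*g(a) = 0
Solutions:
 g(a) = 0


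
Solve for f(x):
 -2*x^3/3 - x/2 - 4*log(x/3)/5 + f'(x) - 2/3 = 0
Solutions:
 f(x) = C1 + x^4/6 + x^2/4 + 4*x*log(x)/5 - 4*x*log(3)/5 - 2*x/15


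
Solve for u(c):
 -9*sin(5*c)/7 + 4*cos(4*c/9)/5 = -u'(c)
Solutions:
 u(c) = C1 - 9*sin(4*c/9)/5 - 9*cos(5*c)/35


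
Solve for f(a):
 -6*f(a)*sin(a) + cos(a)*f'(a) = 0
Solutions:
 f(a) = C1/cos(a)^6


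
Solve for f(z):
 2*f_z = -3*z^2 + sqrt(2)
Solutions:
 f(z) = C1 - z^3/2 + sqrt(2)*z/2


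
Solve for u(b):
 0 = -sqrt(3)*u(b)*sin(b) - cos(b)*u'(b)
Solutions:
 u(b) = C1*cos(b)^(sqrt(3))


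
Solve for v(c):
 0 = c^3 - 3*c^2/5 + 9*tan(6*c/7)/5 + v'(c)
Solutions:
 v(c) = C1 - c^4/4 + c^3/5 + 21*log(cos(6*c/7))/10


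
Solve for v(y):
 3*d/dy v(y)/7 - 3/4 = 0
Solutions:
 v(y) = C1 + 7*y/4


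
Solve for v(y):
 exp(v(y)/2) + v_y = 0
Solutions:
 v(y) = 2*log(1/(C1 + y)) + 2*log(2)


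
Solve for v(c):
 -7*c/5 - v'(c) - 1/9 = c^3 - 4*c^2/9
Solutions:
 v(c) = C1 - c^4/4 + 4*c^3/27 - 7*c^2/10 - c/9


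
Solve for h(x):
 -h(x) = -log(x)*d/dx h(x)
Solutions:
 h(x) = C1*exp(li(x))


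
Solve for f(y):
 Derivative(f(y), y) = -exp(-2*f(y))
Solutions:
 f(y) = log(-sqrt(C1 - 2*y))
 f(y) = log(C1 - 2*y)/2


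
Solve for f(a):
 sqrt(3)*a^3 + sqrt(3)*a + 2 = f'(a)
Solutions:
 f(a) = C1 + sqrt(3)*a^4/4 + sqrt(3)*a^2/2 + 2*a


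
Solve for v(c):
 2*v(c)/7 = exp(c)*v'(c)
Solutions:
 v(c) = C1*exp(-2*exp(-c)/7)


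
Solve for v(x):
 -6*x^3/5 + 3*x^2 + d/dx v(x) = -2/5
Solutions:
 v(x) = C1 + 3*x^4/10 - x^3 - 2*x/5


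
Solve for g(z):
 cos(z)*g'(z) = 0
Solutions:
 g(z) = C1


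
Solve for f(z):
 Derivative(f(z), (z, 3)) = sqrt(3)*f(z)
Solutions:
 f(z) = C3*exp(3^(1/6)*z) + (C1*sin(3^(2/3)*z/2) + C2*cos(3^(2/3)*z/2))*exp(-3^(1/6)*z/2)


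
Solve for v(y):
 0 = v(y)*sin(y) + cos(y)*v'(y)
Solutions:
 v(y) = C1*cos(y)


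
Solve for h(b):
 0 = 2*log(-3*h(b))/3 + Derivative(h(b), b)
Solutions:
 3*Integral(1/(log(-_y) + log(3)), (_y, h(b)))/2 = C1 - b


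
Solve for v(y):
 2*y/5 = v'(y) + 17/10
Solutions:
 v(y) = C1 + y^2/5 - 17*y/10


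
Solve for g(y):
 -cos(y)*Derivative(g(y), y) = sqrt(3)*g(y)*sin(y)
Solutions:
 g(y) = C1*cos(y)^(sqrt(3))


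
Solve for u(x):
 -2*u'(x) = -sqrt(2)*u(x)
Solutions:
 u(x) = C1*exp(sqrt(2)*x/2)


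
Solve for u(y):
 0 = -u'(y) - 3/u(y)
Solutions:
 u(y) = -sqrt(C1 - 6*y)
 u(y) = sqrt(C1 - 6*y)


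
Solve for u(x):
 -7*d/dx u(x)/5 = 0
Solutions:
 u(x) = C1


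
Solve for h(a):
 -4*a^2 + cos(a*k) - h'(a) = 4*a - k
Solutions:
 h(a) = C1 - 4*a^3/3 - 2*a^2 + a*k + sin(a*k)/k


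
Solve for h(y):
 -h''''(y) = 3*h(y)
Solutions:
 h(y) = (C1*sin(sqrt(2)*3^(1/4)*y/2) + C2*cos(sqrt(2)*3^(1/4)*y/2))*exp(-sqrt(2)*3^(1/4)*y/2) + (C3*sin(sqrt(2)*3^(1/4)*y/2) + C4*cos(sqrt(2)*3^(1/4)*y/2))*exp(sqrt(2)*3^(1/4)*y/2)


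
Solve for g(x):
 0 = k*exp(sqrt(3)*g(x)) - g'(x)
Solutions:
 g(x) = sqrt(3)*(2*log(-1/(C1 + k*x)) - log(3))/6


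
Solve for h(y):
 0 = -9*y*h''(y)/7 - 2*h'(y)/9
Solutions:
 h(y) = C1 + C2*y^(67/81)


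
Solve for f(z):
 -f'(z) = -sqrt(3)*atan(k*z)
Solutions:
 f(z) = C1 + sqrt(3)*Piecewise((z*atan(k*z) - log(k^2*z^2 + 1)/(2*k), Ne(k, 0)), (0, True))


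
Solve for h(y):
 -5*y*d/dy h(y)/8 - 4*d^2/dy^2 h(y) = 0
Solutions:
 h(y) = C1 + C2*erf(sqrt(5)*y/8)


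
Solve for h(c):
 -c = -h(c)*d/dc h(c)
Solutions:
 h(c) = -sqrt(C1 + c^2)
 h(c) = sqrt(C1 + c^2)


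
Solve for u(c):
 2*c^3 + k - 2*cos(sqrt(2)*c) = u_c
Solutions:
 u(c) = C1 + c^4/2 + c*k - sqrt(2)*sin(sqrt(2)*c)


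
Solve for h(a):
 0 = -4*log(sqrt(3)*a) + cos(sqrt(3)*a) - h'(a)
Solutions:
 h(a) = C1 - 4*a*log(a) - 2*a*log(3) + 4*a + sqrt(3)*sin(sqrt(3)*a)/3


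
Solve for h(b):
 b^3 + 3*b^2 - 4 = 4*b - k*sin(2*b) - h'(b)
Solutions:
 h(b) = C1 - b^4/4 - b^3 + 2*b^2 + 4*b + k*cos(2*b)/2


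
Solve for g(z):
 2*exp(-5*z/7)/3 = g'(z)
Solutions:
 g(z) = C1 - 14*exp(-5*z/7)/15


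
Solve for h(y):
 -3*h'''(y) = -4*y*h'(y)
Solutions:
 h(y) = C1 + Integral(C2*airyai(6^(2/3)*y/3) + C3*airybi(6^(2/3)*y/3), y)


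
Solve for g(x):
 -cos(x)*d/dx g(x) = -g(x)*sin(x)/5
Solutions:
 g(x) = C1/cos(x)^(1/5)


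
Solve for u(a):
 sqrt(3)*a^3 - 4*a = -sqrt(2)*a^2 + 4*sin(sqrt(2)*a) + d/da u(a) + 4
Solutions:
 u(a) = C1 + sqrt(3)*a^4/4 + sqrt(2)*a^3/3 - 2*a^2 - 4*a + 2*sqrt(2)*cos(sqrt(2)*a)


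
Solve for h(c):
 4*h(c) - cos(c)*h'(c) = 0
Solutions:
 h(c) = C1*(sin(c)^2 + 2*sin(c) + 1)/(sin(c)^2 - 2*sin(c) + 1)


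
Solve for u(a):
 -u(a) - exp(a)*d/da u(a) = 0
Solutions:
 u(a) = C1*exp(exp(-a))


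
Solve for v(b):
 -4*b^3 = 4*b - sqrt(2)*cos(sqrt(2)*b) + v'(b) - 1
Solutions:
 v(b) = C1 - b^4 - 2*b^2 + b + sin(sqrt(2)*b)


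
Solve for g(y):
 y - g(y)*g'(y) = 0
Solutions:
 g(y) = -sqrt(C1 + y^2)
 g(y) = sqrt(C1 + y^2)


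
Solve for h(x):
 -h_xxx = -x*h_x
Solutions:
 h(x) = C1 + Integral(C2*airyai(x) + C3*airybi(x), x)


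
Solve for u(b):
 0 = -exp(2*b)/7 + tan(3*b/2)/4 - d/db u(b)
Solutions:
 u(b) = C1 - exp(2*b)/14 - log(cos(3*b/2))/6


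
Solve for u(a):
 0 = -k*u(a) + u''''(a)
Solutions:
 u(a) = C1*exp(-a*k^(1/4)) + C2*exp(a*k^(1/4)) + C3*exp(-I*a*k^(1/4)) + C4*exp(I*a*k^(1/4))


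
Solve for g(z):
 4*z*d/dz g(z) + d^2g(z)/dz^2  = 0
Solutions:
 g(z) = C1 + C2*erf(sqrt(2)*z)


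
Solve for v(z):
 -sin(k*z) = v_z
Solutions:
 v(z) = C1 + cos(k*z)/k


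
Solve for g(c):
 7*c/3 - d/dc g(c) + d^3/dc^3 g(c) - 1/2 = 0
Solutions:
 g(c) = C1 + C2*exp(-c) + C3*exp(c) + 7*c^2/6 - c/2


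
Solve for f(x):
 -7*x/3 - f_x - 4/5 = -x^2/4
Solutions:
 f(x) = C1 + x^3/12 - 7*x^2/6 - 4*x/5


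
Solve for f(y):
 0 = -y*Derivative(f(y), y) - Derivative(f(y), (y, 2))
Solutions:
 f(y) = C1 + C2*erf(sqrt(2)*y/2)


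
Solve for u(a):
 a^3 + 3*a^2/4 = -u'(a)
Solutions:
 u(a) = C1 - a^4/4 - a^3/4


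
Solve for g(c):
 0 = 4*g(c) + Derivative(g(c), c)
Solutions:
 g(c) = C1*exp(-4*c)


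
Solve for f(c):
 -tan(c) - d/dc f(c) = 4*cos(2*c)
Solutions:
 f(c) = C1 + log(cos(c)) - 2*sin(2*c)


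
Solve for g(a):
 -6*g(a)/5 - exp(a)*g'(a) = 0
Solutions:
 g(a) = C1*exp(6*exp(-a)/5)


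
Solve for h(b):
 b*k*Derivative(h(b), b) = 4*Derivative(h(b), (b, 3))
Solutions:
 h(b) = C1 + Integral(C2*airyai(2^(1/3)*b*k^(1/3)/2) + C3*airybi(2^(1/3)*b*k^(1/3)/2), b)


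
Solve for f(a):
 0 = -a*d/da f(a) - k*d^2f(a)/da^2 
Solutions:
 f(a) = C1 + C2*sqrt(k)*erf(sqrt(2)*a*sqrt(1/k)/2)


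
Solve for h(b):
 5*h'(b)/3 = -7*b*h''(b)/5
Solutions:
 h(b) = C1 + C2/b^(4/21)


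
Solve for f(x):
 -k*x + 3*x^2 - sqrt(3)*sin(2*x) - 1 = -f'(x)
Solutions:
 f(x) = C1 + k*x^2/2 - x^3 + x - sqrt(3)*cos(2*x)/2


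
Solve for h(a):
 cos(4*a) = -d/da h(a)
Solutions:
 h(a) = C1 - sin(4*a)/4


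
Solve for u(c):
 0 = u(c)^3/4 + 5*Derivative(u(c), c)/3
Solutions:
 u(c) = -sqrt(10)*sqrt(-1/(C1 - 3*c))
 u(c) = sqrt(10)*sqrt(-1/(C1 - 3*c))


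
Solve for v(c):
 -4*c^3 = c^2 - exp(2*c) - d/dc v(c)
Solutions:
 v(c) = C1 + c^4 + c^3/3 - exp(2*c)/2


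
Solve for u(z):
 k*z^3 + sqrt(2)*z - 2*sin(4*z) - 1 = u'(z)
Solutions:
 u(z) = C1 + k*z^4/4 + sqrt(2)*z^2/2 - z + cos(4*z)/2


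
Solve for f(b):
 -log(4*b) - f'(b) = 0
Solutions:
 f(b) = C1 - b*log(b) - b*log(4) + b


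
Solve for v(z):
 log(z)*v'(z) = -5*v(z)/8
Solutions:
 v(z) = C1*exp(-5*li(z)/8)


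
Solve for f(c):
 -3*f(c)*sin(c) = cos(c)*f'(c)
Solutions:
 f(c) = C1*cos(c)^3


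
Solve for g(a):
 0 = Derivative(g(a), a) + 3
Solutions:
 g(a) = C1 - 3*a


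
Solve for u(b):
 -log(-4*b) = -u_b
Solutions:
 u(b) = C1 + b*log(-b) + b*(-1 + 2*log(2))


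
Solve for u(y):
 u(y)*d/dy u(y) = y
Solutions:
 u(y) = -sqrt(C1 + y^2)
 u(y) = sqrt(C1 + y^2)


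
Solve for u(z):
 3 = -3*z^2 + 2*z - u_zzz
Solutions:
 u(z) = C1 + C2*z + C3*z^2 - z^5/20 + z^4/12 - z^3/2


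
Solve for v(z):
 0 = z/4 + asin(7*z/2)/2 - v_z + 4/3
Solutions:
 v(z) = C1 + z^2/8 + z*asin(7*z/2)/2 + 4*z/3 + sqrt(4 - 49*z^2)/14


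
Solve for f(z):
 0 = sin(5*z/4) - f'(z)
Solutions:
 f(z) = C1 - 4*cos(5*z/4)/5


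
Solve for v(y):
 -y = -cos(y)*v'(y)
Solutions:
 v(y) = C1 + Integral(y/cos(y), y)


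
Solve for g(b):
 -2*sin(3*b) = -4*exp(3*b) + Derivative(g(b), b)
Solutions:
 g(b) = C1 + 4*exp(3*b)/3 + 2*cos(3*b)/3


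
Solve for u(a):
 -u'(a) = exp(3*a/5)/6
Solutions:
 u(a) = C1 - 5*exp(3*a/5)/18


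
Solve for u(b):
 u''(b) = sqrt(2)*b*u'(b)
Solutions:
 u(b) = C1 + C2*erfi(2^(3/4)*b/2)


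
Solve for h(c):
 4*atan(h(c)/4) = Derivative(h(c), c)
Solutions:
 Integral(1/atan(_y/4), (_y, h(c))) = C1 + 4*c


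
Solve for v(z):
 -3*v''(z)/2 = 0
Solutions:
 v(z) = C1 + C2*z


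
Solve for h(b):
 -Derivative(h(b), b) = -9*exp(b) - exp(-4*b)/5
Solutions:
 h(b) = C1 + 9*exp(b) - exp(-4*b)/20


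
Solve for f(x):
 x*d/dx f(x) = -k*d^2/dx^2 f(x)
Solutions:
 f(x) = C1 + C2*sqrt(k)*erf(sqrt(2)*x*sqrt(1/k)/2)


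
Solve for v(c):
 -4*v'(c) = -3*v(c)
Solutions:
 v(c) = C1*exp(3*c/4)


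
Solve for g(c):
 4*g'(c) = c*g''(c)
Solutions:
 g(c) = C1 + C2*c^5


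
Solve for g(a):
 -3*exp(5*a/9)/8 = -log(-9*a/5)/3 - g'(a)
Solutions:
 g(a) = C1 - a*log(-a)/3 + a*(-log(3) + 1/3 + log(15)/3) + 27*exp(5*a/9)/40


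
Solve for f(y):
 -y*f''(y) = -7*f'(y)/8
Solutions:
 f(y) = C1 + C2*y^(15/8)


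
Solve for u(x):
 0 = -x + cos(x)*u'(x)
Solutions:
 u(x) = C1 + Integral(x/cos(x), x)


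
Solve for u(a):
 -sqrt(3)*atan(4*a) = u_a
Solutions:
 u(a) = C1 - sqrt(3)*(a*atan(4*a) - log(16*a^2 + 1)/8)


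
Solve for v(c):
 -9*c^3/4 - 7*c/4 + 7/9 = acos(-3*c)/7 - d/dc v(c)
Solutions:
 v(c) = C1 + 9*c^4/16 + 7*c^2/8 + c*acos(-3*c)/7 - 7*c/9 + sqrt(1 - 9*c^2)/21


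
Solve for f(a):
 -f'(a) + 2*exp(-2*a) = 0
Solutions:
 f(a) = C1 - exp(-2*a)


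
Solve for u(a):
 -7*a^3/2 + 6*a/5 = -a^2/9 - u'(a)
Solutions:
 u(a) = C1 + 7*a^4/8 - a^3/27 - 3*a^2/5


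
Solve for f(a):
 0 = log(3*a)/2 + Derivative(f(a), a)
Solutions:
 f(a) = C1 - a*log(a)/2 - a*log(3)/2 + a/2


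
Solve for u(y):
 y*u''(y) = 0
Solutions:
 u(y) = C1 + C2*y


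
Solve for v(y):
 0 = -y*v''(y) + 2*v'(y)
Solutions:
 v(y) = C1 + C2*y^3


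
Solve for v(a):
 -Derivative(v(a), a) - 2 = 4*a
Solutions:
 v(a) = C1 - 2*a^2 - 2*a


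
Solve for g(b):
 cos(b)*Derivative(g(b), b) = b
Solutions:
 g(b) = C1 + Integral(b/cos(b), b)


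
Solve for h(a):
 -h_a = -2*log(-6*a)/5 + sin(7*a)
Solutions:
 h(a) = C1 + 2*a*log(-a)/5 - 2*a/5 + 2*a*log(6)/5 + cos(7*a)/7


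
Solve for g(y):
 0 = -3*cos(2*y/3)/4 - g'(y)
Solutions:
 g(y) = C1 - 9*sin(2*y/3)/8


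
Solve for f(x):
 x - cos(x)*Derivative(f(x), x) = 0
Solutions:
 f(x) = C1 + Integral(x/cos(x), x)


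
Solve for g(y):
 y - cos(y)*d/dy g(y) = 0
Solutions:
 g(y) = C1 + Integral(y/cos(y), y)


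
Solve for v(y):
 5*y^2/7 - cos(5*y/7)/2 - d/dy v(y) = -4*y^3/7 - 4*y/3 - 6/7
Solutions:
 v(y) = C1 + y^4/7 + 5*y^3/21 + 2*y^2/3 + 6*y/7 - 7*sin(5*y/7)/10


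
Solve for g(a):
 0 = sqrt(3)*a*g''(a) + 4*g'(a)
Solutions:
 g(a) = C1 + C2*a^(1 - 4*sqrt(3)/3)


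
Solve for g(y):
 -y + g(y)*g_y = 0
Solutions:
 g(y) = -sqrt(C1 + y^2)
 g(y) = sqrt(C1 + y^2)


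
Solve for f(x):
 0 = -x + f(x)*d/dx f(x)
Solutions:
 f(x) = -sqrt(C1 + x^2)
 f(x) = sqrt(C1 + x^2)


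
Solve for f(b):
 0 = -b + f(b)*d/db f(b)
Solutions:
 f(b) = -sqrt(C1 + b^2)
 f(b) = sqrt(C1 + b^2)


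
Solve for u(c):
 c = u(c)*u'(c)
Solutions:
 u(c) = -sqrt(C1 + c^2)
 u(c) = sqrt(C1 + c^2)


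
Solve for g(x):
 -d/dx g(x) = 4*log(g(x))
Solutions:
 li(g(x)) = C1 - 4*x


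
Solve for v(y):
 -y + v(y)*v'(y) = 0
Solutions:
 v(y) = -sqrt(C1 + y^2)
 v(y) = sqrt(C1 + y^2)


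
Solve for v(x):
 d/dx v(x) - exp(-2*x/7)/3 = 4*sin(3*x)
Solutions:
 v(x) = C1 - 4*cos(3*x)/3 - 7*exp(-2*x/7)/6


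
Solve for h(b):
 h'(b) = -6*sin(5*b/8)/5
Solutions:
 h(b) = C1 + 48*cos(5*b/8)/25


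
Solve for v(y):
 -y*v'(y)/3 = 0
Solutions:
 v(y) = C1


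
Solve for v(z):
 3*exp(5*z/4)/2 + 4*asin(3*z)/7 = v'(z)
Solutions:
 v(z) = C1 + 4*z*asin(3*z)/7 + 4*sqrt(1 - 9*z^2)/21 + 6*exp(5*z/4)/5


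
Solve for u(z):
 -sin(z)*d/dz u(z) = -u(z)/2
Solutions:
 u(z) = C1*(cos(z) - 1)^(1/4)/(cos(z) + 1)^(1/4)


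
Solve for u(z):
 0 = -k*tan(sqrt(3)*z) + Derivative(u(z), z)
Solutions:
 u(z) = C1 - sqrt(3)*k*log(cos(sqrt(3)*z))/3


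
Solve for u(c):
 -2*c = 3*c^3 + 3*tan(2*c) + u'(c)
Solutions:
 u(c) = C1 - 3*c^4/4 - c^2 + 3*log(cos(2*c))/2


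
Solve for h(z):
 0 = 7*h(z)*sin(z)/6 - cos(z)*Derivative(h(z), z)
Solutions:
 h(z) = C1/cos(z)^(7/6)


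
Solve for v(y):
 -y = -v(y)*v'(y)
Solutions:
 v(y) = -sqrt(C1 + y^2)
 v(y) = sqrt(C1 + y^2)


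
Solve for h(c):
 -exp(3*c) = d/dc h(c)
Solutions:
 h(c) = C1 - exp(3*c)/3


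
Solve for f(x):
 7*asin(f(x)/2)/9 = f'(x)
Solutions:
 Integral(1/asin(_y/2), (_y, f(x))) = C1 + 7*x/9


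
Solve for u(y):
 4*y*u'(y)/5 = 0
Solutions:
 u(y) = C1


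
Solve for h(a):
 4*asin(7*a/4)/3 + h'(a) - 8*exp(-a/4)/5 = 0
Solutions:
 h(a) = C1 - 4*a*asin(7*a/4)/3 - 4*sqrt(16 - 49*a^2)/21 - 32*exp(-a/4)/5


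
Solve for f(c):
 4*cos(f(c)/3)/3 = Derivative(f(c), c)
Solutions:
 -4*c/3 - 3*log(sin(f(c)/3) - 1)/2 + 3*log(sin(f(c)/3) + 1)/2 = C1


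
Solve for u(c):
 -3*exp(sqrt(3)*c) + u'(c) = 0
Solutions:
 u(c) = C1 + sqrt(3)*exp(sqrt(3)*c)


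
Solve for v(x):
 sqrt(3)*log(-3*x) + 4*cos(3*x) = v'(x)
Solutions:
 v(x) = C1 + sqrt(3)*x*(log(-x) - 1) + sqrt(3)*x*log(3) + 4*sin(3*x)/3


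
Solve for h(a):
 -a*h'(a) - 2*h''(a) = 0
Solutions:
 h(a) = C1 + C2*erf(a/2)


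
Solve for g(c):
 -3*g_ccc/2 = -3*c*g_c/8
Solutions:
 g(c) = C1 + Integral(C2*airyai(2^(1/3)*c/2) + C3*airybi(2^(1/3)*c/2), c)


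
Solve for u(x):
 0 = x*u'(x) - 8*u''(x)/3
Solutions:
 u(x) = C1 + C2*erfi(sqrt(3)*x/4)


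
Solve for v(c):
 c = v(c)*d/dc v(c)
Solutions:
 v(c) = -sqrt(C1 + c^2)
 v(c) = sqrt(C1 + c^2)


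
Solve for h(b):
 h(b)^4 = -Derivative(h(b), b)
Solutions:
 h(b) = (-3^(2/3) - 3*3^(1/6)*I)*(1/(C1 + b))^(1/3)/6
 h(b) = (-3^(2/3) + 3*3^(1/6)*I)*(1/(C1 + b))^(1/3)/6
 h(b) = (1/(C1 + 3*b))^(1/3)


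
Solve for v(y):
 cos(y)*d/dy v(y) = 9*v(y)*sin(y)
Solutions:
 v(y) = C1/cos(y)^9


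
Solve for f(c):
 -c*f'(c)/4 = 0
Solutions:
 f(c) = C1


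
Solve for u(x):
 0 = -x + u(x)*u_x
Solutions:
 u(x) = -sqrt(C1 + x^2)
 u(x) = sqrt(C1 + x^2)


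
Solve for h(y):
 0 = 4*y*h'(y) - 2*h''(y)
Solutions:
 h(y) = C1 + C2*erfi(y)


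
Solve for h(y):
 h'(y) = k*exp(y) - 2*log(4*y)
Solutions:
 h(y) = C1 + k*exp(y) - 2*y*log(y) + 2*y*(1 - 2*log(2))


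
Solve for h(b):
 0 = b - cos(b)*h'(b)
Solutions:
 h(b) = C1 + Integral(b/cos(b), b)


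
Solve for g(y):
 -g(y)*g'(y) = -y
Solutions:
 g(y) = -sqrt(C1 + y^2)
 g(y) = sqrt(C1 + y^2)


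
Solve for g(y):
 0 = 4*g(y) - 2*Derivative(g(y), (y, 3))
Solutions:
 g(y) = C3*exp(2^(1/3)*y) + (C1*sin(2^(1/3)*sqrt(3)*y/2) + C2*cos(2^(1/3)*sqrt(3)*y/2))*exp(-2^(1/3)*y/2)


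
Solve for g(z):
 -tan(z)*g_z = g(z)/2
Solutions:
 g(z) = C1/sqrt(sin(z))


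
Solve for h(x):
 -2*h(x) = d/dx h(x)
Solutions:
 h(x) = C1*exp(-2*x)


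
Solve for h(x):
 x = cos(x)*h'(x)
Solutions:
 h(x) = C1 + Integral(x/cos(x), x)


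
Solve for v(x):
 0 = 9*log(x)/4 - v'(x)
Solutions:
 v(x) = C1 + 9*x*log(x)/4 - 9*x/4


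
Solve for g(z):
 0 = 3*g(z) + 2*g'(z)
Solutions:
 g(z) = C1*exp(-3*z/2)


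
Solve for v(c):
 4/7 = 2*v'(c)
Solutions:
 v(c) = C1 + 2*c/7


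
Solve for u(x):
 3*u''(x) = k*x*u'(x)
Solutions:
 u(x) = Piecewise((-sqrt(6)*sqrt(pi)*C1*erf(sqrt(6)*x*sqrt(-k)/6)/(2*sqrt(-k)) - C2, (k > 0) | (k < 0)), (-C1*x - C2, True))


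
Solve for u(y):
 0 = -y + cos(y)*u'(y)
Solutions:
 u(y) = C1 + Integral(y/cos(y), y)


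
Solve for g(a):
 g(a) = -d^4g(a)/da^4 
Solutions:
 g(a) = (C1*sin(sqrt(2)*a/2) + C2*cos(sqrt(2)*a/2))*exp(-sqrt(2)*a/2) + (C3*sin(sqrt(2)*a/2) + C4*cos(sqrt(2)*a/2))*exp(sqrt(2)*a/2)


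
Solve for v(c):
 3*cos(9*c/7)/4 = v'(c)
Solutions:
 v(c) = C1 + 7*sin(9*c/7)/12


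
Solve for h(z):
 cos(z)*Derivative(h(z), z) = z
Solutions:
 h(z) = C1 + Integral(z/cos(z), z)


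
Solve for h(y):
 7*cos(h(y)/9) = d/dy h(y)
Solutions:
 -7*y - 9*log(sin(h(y)/9) - 1)/2 + 9*log(sin(h(y)/9) + 1)/2 = C1


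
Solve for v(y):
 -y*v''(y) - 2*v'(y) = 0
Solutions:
 v(y) = C1 + C2/y


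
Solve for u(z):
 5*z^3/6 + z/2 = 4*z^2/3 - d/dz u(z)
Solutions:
 u(z) = C1 - 5*z^4/24 + 4*z^3/9 - z^2/4


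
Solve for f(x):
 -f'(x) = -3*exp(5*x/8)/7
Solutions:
 f(x) = C1 + 24*exp(5*x/8)/35


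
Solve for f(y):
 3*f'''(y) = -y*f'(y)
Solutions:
 f(y) = C1 + Integral(C2*airyai(-3^(2/3)*y/3) + C3*airybi(-3^(2/3)*y/3), y)


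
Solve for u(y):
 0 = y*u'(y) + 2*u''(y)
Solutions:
 u(y) = C1 + C2*erf(y/2)


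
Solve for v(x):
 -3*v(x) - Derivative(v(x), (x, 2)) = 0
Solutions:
 v(x) = C1*sin(sqrt(3)*x) + C2*cos(sqrt(3)*x)


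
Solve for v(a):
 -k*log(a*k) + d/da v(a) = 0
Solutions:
 v(a) = C1 + a*k*log(a*k) - a*k


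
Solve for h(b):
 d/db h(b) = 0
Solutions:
 h(b) = C1


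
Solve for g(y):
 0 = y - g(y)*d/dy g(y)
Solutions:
 g(y) = -sqrt(C1 + y^2)
 g(y) = sqrt(C1 + y^2)


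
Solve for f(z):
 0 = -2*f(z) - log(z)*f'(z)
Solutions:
 f(z) = C1*exp(-2*li(z))


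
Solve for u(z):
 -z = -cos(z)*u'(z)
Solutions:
 u(z) = C1 + Integral(z/cos(z), z)


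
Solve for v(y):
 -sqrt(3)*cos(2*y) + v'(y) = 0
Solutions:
 v(y) = C1 + sqrt(3)*sin(2*y)/2


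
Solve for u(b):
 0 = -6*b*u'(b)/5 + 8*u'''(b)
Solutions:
 u(b) = C1 + Integral(C2*airyai(150^(1/3)*b/10) + C3*airybi(150^(1/3)*b/10), b)


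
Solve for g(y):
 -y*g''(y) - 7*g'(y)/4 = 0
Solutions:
 g(y) = C1 + C2/y^(3/4)


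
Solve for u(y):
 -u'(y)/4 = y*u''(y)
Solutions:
 u(y) = C1 + C2*y^(3/4)


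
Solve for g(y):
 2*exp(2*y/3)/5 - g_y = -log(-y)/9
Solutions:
 g(y) = C1 + y*log(-y)/9 - y/9 + 3*exp(2*y/3)/5


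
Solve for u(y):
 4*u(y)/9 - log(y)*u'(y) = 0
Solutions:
 u(y) = C1*exp(4*li(y)/9)


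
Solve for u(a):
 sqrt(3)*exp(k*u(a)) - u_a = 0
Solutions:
 u(a) = Piecewise((log(-1/(C1*k + sqrt(3)*a*k))/k, Ne(k, 0)), (nan, True))
 u(a) = Piecewise((C1 + sqrt(3)*a, Eq(k, 0)), (nan, True))


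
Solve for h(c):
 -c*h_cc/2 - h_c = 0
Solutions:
 h(c) = C1 + C2/c


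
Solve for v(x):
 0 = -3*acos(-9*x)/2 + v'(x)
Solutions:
 v(x) = C1 + 3*x*acos(-9*x)/2 + sqrt(1 - 81*x^2)/6


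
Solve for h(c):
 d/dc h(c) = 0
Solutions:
 h(c) = C1


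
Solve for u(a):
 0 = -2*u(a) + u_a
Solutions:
 u(a) = C1*exp(2*a)


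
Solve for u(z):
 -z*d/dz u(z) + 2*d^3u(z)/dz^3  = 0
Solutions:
 u(z) = C1 + Integral(C2*airyai(2^(2/3)*z/2) + C3*airybi(2^(2/3)*z/2), z)


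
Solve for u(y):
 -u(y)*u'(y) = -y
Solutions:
 u(y) = -sqrt(C1 + y^2)
 u(y) = sqrt(C1 + y^2)


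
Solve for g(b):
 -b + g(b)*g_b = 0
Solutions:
 g(b) = -sqrt(C1 + b^2)
 g(b) = sqrt(C1 + b^2)


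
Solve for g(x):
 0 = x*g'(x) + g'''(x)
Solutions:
 g(x) = C1 + Integral(C2*airyai(-x) + C3*airybi(-x), x)


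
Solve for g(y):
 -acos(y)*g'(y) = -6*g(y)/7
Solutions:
 g(y) = C1*exp(6*Integral(1/acos(y), y)/7)


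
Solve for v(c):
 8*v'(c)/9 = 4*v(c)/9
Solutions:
 v(c) = C1*exp(c/2)


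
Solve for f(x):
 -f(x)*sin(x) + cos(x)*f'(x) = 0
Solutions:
 f(x) = C1/cos(x)


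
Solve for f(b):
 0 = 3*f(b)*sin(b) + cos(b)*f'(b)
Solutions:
 f(b) = C1*cos(b)^3


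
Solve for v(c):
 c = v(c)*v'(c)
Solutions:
 v(c) = -sqrt(C1 + c^2)
 v(c) = sqrt(C1 + c^2)


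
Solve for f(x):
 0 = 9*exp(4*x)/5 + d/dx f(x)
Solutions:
 f(x) = C1 - 9*exp(4*x)/20


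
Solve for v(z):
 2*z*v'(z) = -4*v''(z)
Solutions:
 v(z) = C1 + C2*erf(z/2)


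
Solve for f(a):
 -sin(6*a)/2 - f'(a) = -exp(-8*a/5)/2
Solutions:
 f(a) = C1 + cos(6*a)/12 - 5*exp(-8*a/5)/16


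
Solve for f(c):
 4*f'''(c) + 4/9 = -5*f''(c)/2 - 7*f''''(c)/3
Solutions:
 f(c) = C1 + C2*c - 4*c^2/45 + (C3*sin(sqrt(66)*c/14) + C4*cos(sqrt(66)*c/14))*exp(-6*c/7)


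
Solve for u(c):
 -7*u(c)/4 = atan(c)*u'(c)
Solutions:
 u(c) = C1*exp(-7*Integral(1/atan(c), c)/4)


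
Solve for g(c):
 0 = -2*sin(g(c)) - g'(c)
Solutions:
 g(c) = -acos((-C1 - exp(4*c))/(C1 - exp(4*c))) + 2*pi
 g(c) = acos((-C1 - exp(4*c))/(C1 - exp(4*c)))


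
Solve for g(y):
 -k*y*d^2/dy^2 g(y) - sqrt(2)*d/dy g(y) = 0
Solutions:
 g(y) = C1 + y^(((re(k) - sqrt(2))*re(k) + im(k)^2)/(re(k)^2 + im(k)^2))*(C2*sin(sqrt(2)*log(y)*Abs(im(k))/(re(k)^2 + im(k)^2)) + C3*cos(sqrt(2)*log(y)*im(k)/(re(k)^2 + im(k)^2)))


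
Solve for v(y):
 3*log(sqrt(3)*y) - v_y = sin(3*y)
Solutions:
 v(y) = C1 + 3*y*log(y) - 3*y + 3*y*log(3)/2 + cos(3*y)/3


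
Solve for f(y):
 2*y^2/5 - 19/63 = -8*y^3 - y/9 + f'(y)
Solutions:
 f(y) = C1 + 2*y^4 + 2*y^3/15 + y^2/18 - 19*y/63


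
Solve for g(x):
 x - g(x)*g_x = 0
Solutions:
 g(x) = -sqrt(C1 + x^2)
 g(x) = sqrt(C1 + x^2)


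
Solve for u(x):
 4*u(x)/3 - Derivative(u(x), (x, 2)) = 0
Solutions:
 u(x) = C1*exp(-2*sqrt(3)*x/3) + C2*exp(2*sqrt(3)*x/3)


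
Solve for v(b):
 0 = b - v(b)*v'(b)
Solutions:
 v(b) = -sqrt(C1 + b^2)
 v(b) = sqrt(C1 + b^2)


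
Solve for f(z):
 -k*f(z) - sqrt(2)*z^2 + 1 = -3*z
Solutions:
 f(z) = (-sqrt(2)*z^2 + 3*z + 1)/k


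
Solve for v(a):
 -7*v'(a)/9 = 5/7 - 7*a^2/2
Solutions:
 v(a) = C1 + 3*a^3/2 - 45*a/49


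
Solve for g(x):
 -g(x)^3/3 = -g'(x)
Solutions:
 g(x) = -sqrt(6)*sqrt(-1/(C1 + x))/2
 g(x) = sqrt(6)*sqrt(-1/(C1 + x))/2


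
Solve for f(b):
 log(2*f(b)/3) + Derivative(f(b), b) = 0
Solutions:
 Integral(1/(log(_y) - log(3) + log(2)), (_y, f(b))) = C1 - b


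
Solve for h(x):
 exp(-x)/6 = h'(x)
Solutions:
 h(x) = C1 - exp(-x)/6


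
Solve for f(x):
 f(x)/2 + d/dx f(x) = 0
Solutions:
 f(x) = C1*exp(-x/2)


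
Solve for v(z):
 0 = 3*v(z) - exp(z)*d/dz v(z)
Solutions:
 v(z) = C1*exp(-3*exp(-z))


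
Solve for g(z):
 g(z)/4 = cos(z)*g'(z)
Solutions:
 g(z) = C1*(sin(z) + 1)^(1/8)/(sin(z) - 1)^(1/8)


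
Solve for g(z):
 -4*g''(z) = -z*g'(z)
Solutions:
 g(z) = C1 + C2*erfi(sqrt(2)*z/4)


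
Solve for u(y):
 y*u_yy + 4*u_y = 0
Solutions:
 u(y) = C1 + C2/y^3


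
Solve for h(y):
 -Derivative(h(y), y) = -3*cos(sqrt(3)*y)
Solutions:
 h(y) = C1 + sqrt(3)*sin(sqrt(3)*y)


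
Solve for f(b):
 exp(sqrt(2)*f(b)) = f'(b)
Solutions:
 f(b) = sqrt(2)*(2*log(-1/(C1 + b)) - log(2))/4


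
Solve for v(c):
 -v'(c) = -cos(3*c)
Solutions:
 v(c) = C1 + sin(3*c)/3


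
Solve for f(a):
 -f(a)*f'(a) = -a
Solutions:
 f(a) = -sqrt(C1 + a^2)
 f(a) = sqrt(C1 + a^2)


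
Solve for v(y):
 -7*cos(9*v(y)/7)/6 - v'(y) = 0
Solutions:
 7*y/6 - 7*log(sin(9*v(y)/7) - 1)/18 + 7*log(sin(9*v(y)/7) + 1)/18 = C1


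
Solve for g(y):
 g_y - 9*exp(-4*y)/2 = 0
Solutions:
 g(y) = C1 - 9*exp(-4*y)/8


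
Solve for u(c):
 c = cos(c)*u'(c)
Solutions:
 u(c) = C1 + Integral(c/cos(c), c)


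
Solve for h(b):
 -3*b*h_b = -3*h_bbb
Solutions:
 h(b) = C1 + Integral(C2*airyai(b) + C3*airybi(b), b)


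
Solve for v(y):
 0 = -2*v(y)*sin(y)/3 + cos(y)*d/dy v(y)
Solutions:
 v(y) = C1/cos(y)^(2/3)


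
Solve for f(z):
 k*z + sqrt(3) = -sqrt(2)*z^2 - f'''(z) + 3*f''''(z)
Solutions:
 f(z) = C1 + C2*z + C3*z^2 + C4*exp(z/3) - sqrt(2)*z^5/60 + z^4*(-k - 6*sqrt(2))/24 + z^3*(-k/2 - 3*sqrt(2) - sqrt(3)/6)


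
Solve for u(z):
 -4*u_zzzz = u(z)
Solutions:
 u(z) = (C1*sin(z/2) + C2*cos(z/2))*exp(-z/2) + (C3*sin(z/2) + C4*cos(z/2))*exp(z/2)


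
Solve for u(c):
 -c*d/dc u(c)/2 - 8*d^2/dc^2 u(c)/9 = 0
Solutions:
 u(c) = C1 + C2*erf(3*sqrt(2)*c/8)


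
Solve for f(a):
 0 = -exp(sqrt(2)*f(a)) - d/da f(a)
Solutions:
 f(a) = sqrt(2)*(2*log(1/(C1 + a)) - log(2))/4


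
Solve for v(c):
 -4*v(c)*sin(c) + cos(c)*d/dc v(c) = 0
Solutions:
 v(c) = C1/cos(c)^4


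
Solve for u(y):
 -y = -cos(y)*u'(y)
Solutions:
 u(y) = C1 + Integral(y/cos(y), y)


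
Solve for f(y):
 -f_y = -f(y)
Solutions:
 f(y) = C1*exp(y)


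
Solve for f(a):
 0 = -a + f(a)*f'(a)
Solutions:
 f(a) = -sqrt(C1 + a^2)
 f(a) = sqrt(C1 + a^2)


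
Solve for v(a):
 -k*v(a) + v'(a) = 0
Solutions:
 v(a) = C1*exp(a*k)


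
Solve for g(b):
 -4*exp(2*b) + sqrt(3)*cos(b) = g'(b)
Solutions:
 g(b) = C1 - 2*exp(2*b) + sqrt(3)*sin(b)


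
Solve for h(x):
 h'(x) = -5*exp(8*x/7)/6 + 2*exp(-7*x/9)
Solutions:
 h(x) = C1 - 35*exp(8*x/7)/48 - 18*exp(-7*x/9)/7


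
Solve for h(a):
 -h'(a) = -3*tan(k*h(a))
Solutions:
 h(a) = Piecewise((-asin(exp(C1*k + 3*a*k))/k + pi/k, Ne(k, 0)), (nan, True))
 h(a) = Piecewise((asin(exp(C1*k + 3*a*k))/k, Ne(k, 0)), (nan, True))


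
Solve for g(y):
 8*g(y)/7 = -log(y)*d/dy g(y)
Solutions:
 g(y) = C1*exp(-8*li(y)/7)


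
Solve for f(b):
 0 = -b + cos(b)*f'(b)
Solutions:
 f(b) = C1 + Integral(b/cos(b), b)


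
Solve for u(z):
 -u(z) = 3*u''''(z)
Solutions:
 u(z) = (C1*sin(sqrt(2)*3^(3/4)*z/6) + C2*cos(sqrt(2)*3^(3/4)*z/6))*exp(-sqrt(2)*3^(3/4)*z/6) + (C3*sin(sqrt(2)*3^(3/4)*z/6) + C4*cos(sqrt(2)*3^(3/4)*z/6))*exp(sqrt(2)*3^(3/4)*z/6)


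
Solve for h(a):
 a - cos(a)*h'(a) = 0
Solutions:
 h(a) = C1 + Integral(a/cos(a), a)


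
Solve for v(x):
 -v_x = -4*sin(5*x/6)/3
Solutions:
 v(x) = C1 - 8*cos(5*x/6)/5


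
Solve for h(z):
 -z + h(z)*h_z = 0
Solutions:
 h(z) = -sqrt(C1 + z^2)
 h(z) = sqrt(C1 + z^2)


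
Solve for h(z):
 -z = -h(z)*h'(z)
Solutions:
 h(z) = -sqrt(C1 + z^2)
 h(z) = sqrt(C1 + z^2)


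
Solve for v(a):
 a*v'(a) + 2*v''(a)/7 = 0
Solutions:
 v(a) = C1 + C2*erf(sqrt(7)*a/2)


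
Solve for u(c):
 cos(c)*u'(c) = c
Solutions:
 u(c) = C1 + Integral(c/cos(c), c)


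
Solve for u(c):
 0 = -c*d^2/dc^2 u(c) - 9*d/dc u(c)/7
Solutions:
 u(c) = C1 + C2/c^(2/7)


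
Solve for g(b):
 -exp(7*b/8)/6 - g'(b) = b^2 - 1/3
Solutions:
 g(b) = C1 - b^3/3 + b/3 - 4*exp(7*b/8)/21


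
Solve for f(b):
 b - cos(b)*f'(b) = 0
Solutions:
 f(b) = C1 + Integral(b/cos(b), b)


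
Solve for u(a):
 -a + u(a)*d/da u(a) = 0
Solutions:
 u(a) = -sqrt(C1 + a^2)
 u(a) = sqrt(C1 + a^2)


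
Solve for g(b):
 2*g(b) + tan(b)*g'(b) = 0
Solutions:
 g(b) = C1/sin(b)^2


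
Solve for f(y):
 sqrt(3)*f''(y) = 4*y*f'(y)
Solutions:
 f(y) = C1 + C2*erfi(sqrt(2)*3^(3/4)*y/3)


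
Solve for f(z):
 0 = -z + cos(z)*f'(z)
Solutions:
 f(z) = C1 + Integral(z/cos(z), z)


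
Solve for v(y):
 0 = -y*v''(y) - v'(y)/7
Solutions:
 v(y) = C1 + C2*y^(6/7)


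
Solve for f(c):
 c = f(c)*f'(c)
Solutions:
 f(c) = -sqrt(C1 + c^2)
 f(c) = sqrt(C1 + c^2)


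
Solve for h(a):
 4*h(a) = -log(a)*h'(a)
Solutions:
 h(a) = C1*exp(-4*li(a))


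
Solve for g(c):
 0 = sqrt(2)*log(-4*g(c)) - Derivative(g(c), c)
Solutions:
 -sqrt(2)*Integral(1/(log(-_y) + 2*log(2)), (_y, g(c)))/2 = C1 - c


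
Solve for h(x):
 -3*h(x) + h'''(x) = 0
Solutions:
 h(x) = C3*exp(3^(1/3)*x) + (C1*sin(3^(5/6)*x/2) + C2*cos(3^(5/6)*x/2))*exp(-3^(1/3)*x/2)


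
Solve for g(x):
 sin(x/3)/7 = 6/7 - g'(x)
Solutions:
 g(x) = C1 + 6*x/7 + 3*cos(x/3)/7


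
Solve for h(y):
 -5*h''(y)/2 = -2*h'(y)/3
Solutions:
 h(y) = C1 + C2*exp(4*y/15)


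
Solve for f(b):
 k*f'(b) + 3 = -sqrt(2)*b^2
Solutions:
 f(b) = C1 - sqrt(2)*b^3/(3*k) - 3*b/k


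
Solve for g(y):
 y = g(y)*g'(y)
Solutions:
 g(y) = -sqrt(C1 + y^2)
 g(y) = sqrt(C1 + y^2)


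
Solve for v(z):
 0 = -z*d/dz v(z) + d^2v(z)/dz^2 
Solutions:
 v(z) = C1 + C2*erfi(sqrt(2)*z/2)


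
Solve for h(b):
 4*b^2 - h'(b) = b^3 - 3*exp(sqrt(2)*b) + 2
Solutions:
 h(b) = C1 - b^4/4 + 4*b^3/3 - 2*b + 3*sqrt(2)*exp(sqrt(2)*b)/2


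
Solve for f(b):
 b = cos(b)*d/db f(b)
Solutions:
 f(b) = C1 + Integral(b/cos(b), b)


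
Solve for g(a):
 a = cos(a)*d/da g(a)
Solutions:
 g(a) = C1 + Integral(a/cos(a), a)


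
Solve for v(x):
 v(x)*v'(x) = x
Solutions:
 v(x) = -sqrt(C1 + x^2)
 v(x) = sqrt(C1 + x^2)


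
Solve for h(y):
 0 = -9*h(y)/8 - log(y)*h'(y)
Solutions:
 h(y) = C1*exp(-9*li(y)/8)


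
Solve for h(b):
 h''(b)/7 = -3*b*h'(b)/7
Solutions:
 h(b) = C1 + C2*erf(sqrt(6)*b/2)


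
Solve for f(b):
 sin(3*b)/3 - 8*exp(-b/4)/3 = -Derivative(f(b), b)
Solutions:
 f(b) = C1 + cos(3*b)/9 - 32*exp(-b/4)/3


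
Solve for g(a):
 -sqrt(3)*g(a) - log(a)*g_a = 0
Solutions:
 g(a) = C1*exp(-sqrt(3)*li(a))


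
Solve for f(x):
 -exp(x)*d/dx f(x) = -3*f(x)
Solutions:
 f(x) = C1*exp(-3*exp(-x))


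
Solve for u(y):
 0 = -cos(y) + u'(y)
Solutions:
 u(y) = C1 + sin(y)


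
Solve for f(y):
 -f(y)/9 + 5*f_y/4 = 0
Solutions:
 f(y) = C1*exp(4*y/45)


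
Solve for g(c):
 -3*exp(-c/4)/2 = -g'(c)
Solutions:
 g(c) = C1 - 6*exp(-c/4)


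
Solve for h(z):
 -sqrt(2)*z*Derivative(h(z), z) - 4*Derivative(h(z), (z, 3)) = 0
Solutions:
 h(z) = C1 + Integral(C2*airyai(-sqrt(2)*z/2) + C3*airybi(-sqrt(2)*z/2), z)


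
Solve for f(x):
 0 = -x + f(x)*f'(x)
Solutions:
 f(x) = -sqrt(C1 + x^2)
 f(x) = sqrt(C1 + x^2)


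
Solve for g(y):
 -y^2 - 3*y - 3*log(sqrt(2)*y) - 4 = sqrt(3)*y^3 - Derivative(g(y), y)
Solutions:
 g(y) = C1 + sqrt(3)*y^4/4 + y^3/3 + 3*y^2/2 + 3*y*log(y) + y + 3*y*log(2)/2


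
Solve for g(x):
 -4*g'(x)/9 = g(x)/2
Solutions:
 g(x) = C1*exp(-9*x/8)


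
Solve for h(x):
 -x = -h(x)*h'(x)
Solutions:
 h(x) = -sqrt(C1 + x^2)
 h(x) = sqrt(C1 + x^2)


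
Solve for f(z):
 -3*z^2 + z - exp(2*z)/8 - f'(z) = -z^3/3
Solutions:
 f(z) = C1 + z^4/12 - z^3 + z^2/2 - exp(2*z)/16


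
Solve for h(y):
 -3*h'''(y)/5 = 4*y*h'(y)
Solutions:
 h(y) = C1 + Integral(C2*airyai(-20^(1/3)*3^(2/3)*y/3) + C3*airybi(-20^(1/3)*3^(2/3)*y/3), y)


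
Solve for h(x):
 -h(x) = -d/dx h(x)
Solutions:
 h(x) = C1*exp(x)


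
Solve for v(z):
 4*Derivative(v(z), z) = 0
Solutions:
 v(z) = C1


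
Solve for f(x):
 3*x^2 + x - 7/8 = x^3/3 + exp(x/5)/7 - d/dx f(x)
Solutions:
 f(x) = C1 + x^4/12 - x^3 - x^2/2 + 7*x/8 + 5*exp(x/5)/7


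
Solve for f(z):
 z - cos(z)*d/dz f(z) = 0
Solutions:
 f(z) = C1 + Integral(z/cos(z), z)


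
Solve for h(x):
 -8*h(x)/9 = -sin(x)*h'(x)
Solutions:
 h(x) = C1*(cos(x) - 1)^(4/9)/(cos(x) + 1)^(4/9)


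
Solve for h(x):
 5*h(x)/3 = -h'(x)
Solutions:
 h(x) = C1*exp(-5*x/3)


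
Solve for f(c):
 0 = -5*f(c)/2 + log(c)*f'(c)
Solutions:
 f(c) = C1*exp(5*li(c)/2)


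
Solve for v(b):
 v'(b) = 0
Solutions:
 v(b) = C1


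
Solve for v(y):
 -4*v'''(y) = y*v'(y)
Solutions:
 v(y) = C1 + Integral(C2*airyai(-2^(1/3)*y/2) + C3*airybi(-2^(1/3)*y/2), y)


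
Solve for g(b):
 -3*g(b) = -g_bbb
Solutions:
 g(b) = C3*exp(3^(1/3)*b) + (C1*sin(3^(5/6)*b/2) + C2*cos(3^(5/6)*b/2))*exp(-3^(1/3)*b/2)


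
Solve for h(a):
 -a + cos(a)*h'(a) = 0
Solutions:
 h(a) = C1 + Integral(a/cos(a), a)


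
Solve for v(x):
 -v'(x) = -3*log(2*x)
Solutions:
 v(x) = C1 + 3*x*log(x) - 3*x + x*log(8)


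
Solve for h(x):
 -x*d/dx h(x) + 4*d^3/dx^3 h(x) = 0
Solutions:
 h(x) = C1 + Integral(C2*airyai(2^(1/3)*x/2) + C3*airybi(2^(1/3)*x/2), x)


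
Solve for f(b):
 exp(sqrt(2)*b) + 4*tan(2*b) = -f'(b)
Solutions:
 f(b) = C1 - sqrt(2)*exp(sqrt(2)*b)/2 + 2*log(cos(2*b))


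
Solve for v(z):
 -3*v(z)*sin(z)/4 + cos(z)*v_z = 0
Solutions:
 v(z) = C1/cos(z)^(3/4)


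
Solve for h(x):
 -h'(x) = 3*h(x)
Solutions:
 h(x) = C1*exp(-3*x)


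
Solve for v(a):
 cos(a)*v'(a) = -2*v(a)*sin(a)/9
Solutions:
 v(a) = C1*cos(a)^(2/9)


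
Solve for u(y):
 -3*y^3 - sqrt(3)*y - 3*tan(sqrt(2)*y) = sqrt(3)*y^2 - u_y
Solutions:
 u(y) = C1 + 3*y^4/4 + sqrt(3)*y^3/3 + sqrt(3)*y^2/2 - 3*sqrt(2)*log(cos(sqrt(2)*y))/2


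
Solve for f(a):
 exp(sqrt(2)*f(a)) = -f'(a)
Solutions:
 f(a) = sqrt(2)*(2*log(1/(C1 + a)) - log(2))/4


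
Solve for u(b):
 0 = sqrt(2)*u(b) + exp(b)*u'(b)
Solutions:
 u(b) = C1*exp(sqrt(2)*exp(-b))


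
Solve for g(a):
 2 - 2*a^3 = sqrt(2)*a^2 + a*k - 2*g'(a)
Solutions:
 g(a) = C1 + a^4/4 + sqrt(2)*a^3/6 + a^2*k/4 - a


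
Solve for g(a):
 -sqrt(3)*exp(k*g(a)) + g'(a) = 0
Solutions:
 g(a) = Piecewise((log(-1/(C1*k + sqrt(3)*a*k))/k, Ne(k, 0)), (nan, True))
 g(a) = Piecewise((C1 + sqrt(3)*a, Eq(k, 0)), (nan, True))


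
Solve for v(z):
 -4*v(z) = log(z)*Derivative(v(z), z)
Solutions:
 v(z) = C1*exp(-4*li(z))


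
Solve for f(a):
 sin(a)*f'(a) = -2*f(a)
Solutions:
 f(a) = C1*(cos(a) + 1)/(cos(a) - 1)


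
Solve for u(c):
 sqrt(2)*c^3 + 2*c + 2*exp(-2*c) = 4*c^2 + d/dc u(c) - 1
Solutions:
 u(c) = C1 + sqrt(2)*c^4/4 - 4*c^3/3 + c^2 + c - exp(-2*c)


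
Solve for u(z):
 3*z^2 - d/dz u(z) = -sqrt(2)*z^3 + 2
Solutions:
 u(z) = C1 + sqrt(2)*z^4/4 + z^3 - 2*z


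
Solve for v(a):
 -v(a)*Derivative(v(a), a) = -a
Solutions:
 v(a) = -sqrt(C1 + a^2)
 v(a) = sqrt(C1 + a^2)


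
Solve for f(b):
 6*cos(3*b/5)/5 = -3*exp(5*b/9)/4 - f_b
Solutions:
 f(b) = C1 - 27*exp(5*b/9)/20 - 2*sin(3*b/5)


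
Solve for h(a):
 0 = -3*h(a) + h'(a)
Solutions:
 h(a) = C1*exp(3*a)


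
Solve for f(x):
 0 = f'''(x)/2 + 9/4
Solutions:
 f(x) = C1 + C2*x + C3*x^2 - 3*x^3/4


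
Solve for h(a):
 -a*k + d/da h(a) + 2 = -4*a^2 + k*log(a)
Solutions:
 h(a) = C1 - 4*a^3/3 + a^2*k/2 + a*k*log(a) - a*k - 2*a


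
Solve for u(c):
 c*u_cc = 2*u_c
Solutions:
 u(c) = C1 + C2*c^3


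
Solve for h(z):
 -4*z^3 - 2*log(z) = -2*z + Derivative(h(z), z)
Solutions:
 h(z) = C1 - z^4 + z^2 - 2*z*log(z) + 2*z


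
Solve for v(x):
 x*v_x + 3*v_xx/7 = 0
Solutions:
 v(x) = C1 + C2*erf(sqrt(42)*x/6)


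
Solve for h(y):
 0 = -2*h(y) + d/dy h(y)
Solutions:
 h(y) = C1*exp(2*y)


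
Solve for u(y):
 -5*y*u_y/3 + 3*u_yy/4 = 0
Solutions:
 u(y) = C1 + C2*erfi(sqrt(10)*y/3)


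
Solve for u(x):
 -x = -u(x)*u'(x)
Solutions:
 u(x) = -sqrt(C1 + x^2)
 u(x) = sqrt(C1 + x^2)


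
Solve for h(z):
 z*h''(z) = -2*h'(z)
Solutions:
 h(z) = C1 + C2/z


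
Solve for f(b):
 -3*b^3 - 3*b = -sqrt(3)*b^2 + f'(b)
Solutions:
 f(b) = C1 - 3*b^4/4 + sqrt(3)*b^3/3 - 3*b^2/2


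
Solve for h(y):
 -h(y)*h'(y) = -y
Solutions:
 h(y) = -sqrt(C1 + y^2)
 h(y) = sqrt(C1 + y^2)


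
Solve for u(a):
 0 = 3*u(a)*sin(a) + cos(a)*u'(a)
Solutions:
 u(a) = C1*cos(a)^3


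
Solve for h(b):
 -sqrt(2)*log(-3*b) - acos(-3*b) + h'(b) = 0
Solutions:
 h(b) = C1 + sqrt(2)*b*(log(-b) - 1) + b*acos(-3*b) + sqrt(2)*b*log(3) + sqrt(1 - 9*b^2)/3


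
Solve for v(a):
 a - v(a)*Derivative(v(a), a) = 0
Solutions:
 v(a) = -sqrt(C1 + a^2)
 v(a) = sqrt(C1 + a^2)


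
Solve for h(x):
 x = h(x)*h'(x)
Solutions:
 h(x) = -sqrt(C1 + x^2)
 h(x) = sqrt(C1 + x^2)


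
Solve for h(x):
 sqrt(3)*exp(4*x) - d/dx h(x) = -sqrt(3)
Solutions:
 h(x) = C1 + sqrt(3)*x + sqrt(3)*exp(4*x)/4


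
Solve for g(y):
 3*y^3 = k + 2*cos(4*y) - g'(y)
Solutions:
 g(y) = C1 + k*y - 3*y^4/4 + sin(4*y)/2


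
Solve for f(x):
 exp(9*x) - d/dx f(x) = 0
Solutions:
 f(x) = C1 + exp(9*x)/9


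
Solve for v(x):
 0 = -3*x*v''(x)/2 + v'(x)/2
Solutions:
 v(x) = C1 + C2*x^(4/3)


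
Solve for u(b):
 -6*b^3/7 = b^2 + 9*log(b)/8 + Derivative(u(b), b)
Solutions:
 u(b) = C1 - 3*b^4/14 - b^3/3 - 9*b*log(b)/8 + 9*b/8


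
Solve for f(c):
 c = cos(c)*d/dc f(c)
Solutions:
 f(c) = C1 + Integral(c/cos(c), c)


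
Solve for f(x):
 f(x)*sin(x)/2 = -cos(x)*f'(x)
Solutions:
 f(x) = C1*sqrt(cos(x))


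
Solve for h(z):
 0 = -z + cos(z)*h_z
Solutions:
 h(z) = C1 + Integral(z/cos(z), z)


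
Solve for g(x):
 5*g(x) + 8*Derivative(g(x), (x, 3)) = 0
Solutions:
 g(x) = C3*exp(-5^(1/3)*x/2) + (C1*sin(sqrt(3)*5^(1/3)*x/4) + C2*cos(sqrt(3)*5^(1/3)*x/4))*exp(5^(1/3)*x/4)


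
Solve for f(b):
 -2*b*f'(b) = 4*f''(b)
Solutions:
 f(b) = C1 + C2*erf(b/2)


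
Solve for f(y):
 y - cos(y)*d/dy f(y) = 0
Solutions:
 f(y) = C1 + Integral(y/cos(y), y)


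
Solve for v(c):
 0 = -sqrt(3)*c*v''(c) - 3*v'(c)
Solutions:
 v(c) = C1 + C2*c^(1 - sqrt(3))


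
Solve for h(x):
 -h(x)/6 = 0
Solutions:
 h(x) = 0


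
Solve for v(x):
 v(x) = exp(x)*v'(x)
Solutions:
 v(x) = C1*exp(-exp(-x))


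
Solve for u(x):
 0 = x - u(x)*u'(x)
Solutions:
 u(x) = -sqrt(C1 + x^2)
 u(x) = sqrt(C1 + x^2)


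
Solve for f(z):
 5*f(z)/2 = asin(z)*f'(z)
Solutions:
 f(z) = C1*exp(5*Integral(1/asin(z), z)/2)


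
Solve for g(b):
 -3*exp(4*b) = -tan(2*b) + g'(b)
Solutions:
 g(b) = C1 - 3*exp(4*b)/4 - log(cos(2*b))/2
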